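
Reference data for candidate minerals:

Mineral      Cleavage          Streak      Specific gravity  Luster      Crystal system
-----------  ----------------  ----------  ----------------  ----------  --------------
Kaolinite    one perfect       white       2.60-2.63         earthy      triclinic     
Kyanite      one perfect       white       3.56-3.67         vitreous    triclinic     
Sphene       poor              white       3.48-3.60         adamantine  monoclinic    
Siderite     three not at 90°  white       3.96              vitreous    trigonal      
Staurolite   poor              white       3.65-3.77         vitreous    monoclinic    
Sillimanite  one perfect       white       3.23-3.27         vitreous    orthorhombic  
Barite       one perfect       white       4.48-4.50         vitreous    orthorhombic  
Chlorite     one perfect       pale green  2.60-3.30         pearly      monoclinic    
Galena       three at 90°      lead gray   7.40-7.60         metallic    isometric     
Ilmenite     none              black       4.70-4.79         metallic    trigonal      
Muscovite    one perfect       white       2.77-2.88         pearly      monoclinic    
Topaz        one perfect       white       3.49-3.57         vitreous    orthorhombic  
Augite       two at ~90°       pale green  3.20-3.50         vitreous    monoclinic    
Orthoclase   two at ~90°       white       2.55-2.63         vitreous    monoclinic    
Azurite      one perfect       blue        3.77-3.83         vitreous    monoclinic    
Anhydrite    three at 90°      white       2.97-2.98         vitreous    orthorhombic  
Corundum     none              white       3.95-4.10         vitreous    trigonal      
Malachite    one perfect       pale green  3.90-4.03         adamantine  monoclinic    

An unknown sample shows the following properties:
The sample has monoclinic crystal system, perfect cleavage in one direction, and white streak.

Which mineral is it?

Muscovite

Monoclinic crystal system: only Sphene, Staurolite, Chlorite, Muscovite, Augite, Orthoclase, Azurite, Malachite remain.
Perfect cleavage in one direction eliminates Sphene, Staurolite, Augite, Orthoclase.
White streak: Muscovite remains.
Muscovite is the sole remaining match.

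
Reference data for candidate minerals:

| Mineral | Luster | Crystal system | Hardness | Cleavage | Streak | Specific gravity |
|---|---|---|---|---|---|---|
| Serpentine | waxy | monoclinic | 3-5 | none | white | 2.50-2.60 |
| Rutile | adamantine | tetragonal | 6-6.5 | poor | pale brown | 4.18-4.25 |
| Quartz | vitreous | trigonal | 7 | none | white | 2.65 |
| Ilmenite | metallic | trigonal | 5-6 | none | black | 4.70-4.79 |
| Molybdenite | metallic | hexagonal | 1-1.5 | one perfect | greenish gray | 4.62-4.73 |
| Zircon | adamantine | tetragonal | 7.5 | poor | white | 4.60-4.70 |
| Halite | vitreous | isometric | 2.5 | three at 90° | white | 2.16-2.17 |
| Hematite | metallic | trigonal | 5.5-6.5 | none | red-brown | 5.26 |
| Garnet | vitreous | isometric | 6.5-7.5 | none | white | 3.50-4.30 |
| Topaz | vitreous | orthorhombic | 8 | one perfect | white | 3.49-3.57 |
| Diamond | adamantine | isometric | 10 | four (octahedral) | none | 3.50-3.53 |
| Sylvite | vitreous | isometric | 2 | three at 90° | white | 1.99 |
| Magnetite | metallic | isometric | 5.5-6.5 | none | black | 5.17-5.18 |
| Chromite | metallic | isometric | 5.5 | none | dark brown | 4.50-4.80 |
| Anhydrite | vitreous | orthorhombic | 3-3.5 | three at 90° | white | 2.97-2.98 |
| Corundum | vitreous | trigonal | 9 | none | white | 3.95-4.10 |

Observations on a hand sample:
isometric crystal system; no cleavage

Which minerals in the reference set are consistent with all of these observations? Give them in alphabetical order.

Chromite, Garnet, Magnetite

Isometric crystal system: leaves Halite, Garnet, Diamond, Sylvite, Magnetite, Chromite.
No cleavage excludes Halite, Diamond, Sylvite.
Remaining candidates: Chromite, Garnet, Magnetite.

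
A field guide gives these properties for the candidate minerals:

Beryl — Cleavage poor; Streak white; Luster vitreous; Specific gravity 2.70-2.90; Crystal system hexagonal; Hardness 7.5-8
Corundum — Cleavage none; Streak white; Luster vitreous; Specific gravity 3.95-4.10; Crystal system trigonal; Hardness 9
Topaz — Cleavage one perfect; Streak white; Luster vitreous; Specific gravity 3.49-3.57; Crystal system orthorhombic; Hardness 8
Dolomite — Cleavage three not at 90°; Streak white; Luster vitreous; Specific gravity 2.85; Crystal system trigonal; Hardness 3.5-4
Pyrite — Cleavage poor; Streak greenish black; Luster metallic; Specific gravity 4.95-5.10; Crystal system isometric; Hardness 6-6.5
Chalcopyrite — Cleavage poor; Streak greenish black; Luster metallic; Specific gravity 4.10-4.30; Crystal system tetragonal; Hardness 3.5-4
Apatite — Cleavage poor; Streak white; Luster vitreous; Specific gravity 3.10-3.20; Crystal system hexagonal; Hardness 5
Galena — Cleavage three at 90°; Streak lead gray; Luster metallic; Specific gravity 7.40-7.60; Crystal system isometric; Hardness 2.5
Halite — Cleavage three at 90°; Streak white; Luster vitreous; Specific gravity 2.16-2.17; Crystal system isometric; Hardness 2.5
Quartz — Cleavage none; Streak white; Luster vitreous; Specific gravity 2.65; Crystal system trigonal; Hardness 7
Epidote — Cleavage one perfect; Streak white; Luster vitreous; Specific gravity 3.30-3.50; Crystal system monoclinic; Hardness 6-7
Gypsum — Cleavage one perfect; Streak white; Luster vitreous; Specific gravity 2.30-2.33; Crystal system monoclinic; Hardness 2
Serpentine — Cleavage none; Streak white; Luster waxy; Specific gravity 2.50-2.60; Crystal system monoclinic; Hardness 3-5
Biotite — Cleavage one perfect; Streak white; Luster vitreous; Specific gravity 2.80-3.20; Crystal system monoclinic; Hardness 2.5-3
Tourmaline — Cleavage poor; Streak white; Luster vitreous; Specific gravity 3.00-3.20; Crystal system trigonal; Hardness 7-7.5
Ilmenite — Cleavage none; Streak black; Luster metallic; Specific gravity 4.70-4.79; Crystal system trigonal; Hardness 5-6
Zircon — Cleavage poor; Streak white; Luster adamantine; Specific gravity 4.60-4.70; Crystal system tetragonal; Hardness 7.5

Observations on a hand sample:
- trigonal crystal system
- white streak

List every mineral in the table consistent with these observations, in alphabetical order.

Trigonal crystal system: leaves Corundum, Dolomite, Quartz, Tourmaline, Ilmenite.
White streak excludes Ilmenite.
The minerals that satisfy all observations are Corundum, Dolomite, Quartz, Tourmaline.

Corundum, Dolomite, Quartz, Tourmaline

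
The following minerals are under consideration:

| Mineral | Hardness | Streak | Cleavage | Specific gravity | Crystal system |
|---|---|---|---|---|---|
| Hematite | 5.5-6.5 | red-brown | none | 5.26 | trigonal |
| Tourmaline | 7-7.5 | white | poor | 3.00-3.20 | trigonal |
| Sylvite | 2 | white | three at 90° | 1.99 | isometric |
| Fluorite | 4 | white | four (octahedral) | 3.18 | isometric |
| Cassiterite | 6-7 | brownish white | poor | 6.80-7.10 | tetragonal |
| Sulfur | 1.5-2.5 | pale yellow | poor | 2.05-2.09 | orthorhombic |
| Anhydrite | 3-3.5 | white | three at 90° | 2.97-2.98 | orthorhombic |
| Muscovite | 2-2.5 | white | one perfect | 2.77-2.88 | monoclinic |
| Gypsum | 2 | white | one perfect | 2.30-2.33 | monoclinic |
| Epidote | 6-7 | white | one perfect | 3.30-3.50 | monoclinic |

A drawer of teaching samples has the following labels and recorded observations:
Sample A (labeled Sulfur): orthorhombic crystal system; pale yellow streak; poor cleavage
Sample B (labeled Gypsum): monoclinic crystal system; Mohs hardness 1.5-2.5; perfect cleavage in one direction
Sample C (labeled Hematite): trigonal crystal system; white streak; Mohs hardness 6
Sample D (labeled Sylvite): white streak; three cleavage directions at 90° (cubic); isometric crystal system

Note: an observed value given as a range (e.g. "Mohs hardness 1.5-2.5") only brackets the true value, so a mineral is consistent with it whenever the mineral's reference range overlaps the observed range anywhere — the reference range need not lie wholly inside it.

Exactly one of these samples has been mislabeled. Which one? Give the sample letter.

Sample A: every observation is compatible with the reference values for Sulfur.
Sample B: every observation is compatible with the reference values for Gypsum.
Sample C: white streak is outside the reference for Hematite (red-brown streak) — mislabeled.
Sample D: every observation is compatible with the reference values for Sylvite.
Sample C is the mislabeled one.

C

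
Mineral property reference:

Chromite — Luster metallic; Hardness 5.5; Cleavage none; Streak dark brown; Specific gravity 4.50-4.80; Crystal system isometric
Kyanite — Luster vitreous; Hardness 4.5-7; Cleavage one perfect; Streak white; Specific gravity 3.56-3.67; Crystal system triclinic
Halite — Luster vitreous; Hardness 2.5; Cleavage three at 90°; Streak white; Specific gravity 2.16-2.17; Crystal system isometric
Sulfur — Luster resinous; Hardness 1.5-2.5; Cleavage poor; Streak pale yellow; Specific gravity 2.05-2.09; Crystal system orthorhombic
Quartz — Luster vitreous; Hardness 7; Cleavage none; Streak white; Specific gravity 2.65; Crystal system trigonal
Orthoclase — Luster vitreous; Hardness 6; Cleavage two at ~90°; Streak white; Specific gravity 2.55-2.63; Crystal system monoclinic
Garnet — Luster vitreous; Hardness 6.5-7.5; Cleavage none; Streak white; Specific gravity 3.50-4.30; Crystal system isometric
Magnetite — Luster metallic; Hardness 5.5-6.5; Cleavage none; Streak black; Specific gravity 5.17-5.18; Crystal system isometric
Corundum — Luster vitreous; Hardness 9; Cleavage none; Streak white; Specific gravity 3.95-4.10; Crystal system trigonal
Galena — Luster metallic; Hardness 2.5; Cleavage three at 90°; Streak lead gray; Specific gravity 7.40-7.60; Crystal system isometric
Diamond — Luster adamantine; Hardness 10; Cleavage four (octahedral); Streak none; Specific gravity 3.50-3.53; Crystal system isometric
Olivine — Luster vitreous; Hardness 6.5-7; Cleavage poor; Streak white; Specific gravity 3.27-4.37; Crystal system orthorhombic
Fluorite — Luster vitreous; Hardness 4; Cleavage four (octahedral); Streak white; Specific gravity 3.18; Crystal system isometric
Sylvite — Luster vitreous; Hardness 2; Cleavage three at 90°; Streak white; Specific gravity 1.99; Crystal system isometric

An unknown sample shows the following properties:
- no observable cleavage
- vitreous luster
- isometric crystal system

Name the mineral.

No observable cleavage: leaves Chromite, Quartz, Garnet, Magnetite, Corundum.
Vitreous luster rules out Chromite, Magnetite.
Isometric crystal system: leaves Garnet.
The only mineral consistent with every observation is Garnet.

Garnet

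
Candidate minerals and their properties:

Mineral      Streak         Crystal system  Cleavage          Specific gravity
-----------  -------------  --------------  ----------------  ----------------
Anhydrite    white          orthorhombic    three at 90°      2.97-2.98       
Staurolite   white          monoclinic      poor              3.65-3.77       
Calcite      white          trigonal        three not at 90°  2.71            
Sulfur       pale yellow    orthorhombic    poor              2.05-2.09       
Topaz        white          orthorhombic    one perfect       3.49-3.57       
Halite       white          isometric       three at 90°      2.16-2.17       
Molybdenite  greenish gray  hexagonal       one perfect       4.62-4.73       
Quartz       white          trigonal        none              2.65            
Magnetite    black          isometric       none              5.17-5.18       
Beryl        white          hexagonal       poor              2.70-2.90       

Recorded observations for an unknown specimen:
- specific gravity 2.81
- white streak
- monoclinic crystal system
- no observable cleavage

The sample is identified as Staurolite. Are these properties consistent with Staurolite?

Specific gravity 2.81 — Staurolite has SG 3.65-3.77; a mismatch.
White streak — fits Staurolite (white streak).
Monoclinic crystal system — fits Staurolite (monoclinic system).
No observable cleavage — Staurolite has cleavage poor; a mismatch.
2 of the observed properties are inconsistent with Staurolite.

Inconsistent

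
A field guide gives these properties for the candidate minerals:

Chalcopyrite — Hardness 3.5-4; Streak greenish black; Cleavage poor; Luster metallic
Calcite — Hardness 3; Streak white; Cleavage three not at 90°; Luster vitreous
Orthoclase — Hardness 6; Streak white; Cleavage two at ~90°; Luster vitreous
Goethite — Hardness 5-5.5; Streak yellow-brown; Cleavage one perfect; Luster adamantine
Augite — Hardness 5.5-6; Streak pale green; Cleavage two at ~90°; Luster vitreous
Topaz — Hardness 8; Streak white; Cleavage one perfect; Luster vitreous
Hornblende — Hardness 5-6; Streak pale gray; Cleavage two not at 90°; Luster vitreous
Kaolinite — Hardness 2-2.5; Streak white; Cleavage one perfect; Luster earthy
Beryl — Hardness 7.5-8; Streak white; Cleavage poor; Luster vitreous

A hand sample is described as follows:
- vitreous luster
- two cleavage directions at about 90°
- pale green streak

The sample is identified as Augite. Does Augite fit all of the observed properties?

Vitreous luster — is consistent with Augite (vitreous luster).
Two cleavage directions at about 90° — is consistent with Augite (cleavage two at ~90°).
Pale green streak — is consistent with Augite (pale green streak).
Nothing contradicts Augite.

Consistent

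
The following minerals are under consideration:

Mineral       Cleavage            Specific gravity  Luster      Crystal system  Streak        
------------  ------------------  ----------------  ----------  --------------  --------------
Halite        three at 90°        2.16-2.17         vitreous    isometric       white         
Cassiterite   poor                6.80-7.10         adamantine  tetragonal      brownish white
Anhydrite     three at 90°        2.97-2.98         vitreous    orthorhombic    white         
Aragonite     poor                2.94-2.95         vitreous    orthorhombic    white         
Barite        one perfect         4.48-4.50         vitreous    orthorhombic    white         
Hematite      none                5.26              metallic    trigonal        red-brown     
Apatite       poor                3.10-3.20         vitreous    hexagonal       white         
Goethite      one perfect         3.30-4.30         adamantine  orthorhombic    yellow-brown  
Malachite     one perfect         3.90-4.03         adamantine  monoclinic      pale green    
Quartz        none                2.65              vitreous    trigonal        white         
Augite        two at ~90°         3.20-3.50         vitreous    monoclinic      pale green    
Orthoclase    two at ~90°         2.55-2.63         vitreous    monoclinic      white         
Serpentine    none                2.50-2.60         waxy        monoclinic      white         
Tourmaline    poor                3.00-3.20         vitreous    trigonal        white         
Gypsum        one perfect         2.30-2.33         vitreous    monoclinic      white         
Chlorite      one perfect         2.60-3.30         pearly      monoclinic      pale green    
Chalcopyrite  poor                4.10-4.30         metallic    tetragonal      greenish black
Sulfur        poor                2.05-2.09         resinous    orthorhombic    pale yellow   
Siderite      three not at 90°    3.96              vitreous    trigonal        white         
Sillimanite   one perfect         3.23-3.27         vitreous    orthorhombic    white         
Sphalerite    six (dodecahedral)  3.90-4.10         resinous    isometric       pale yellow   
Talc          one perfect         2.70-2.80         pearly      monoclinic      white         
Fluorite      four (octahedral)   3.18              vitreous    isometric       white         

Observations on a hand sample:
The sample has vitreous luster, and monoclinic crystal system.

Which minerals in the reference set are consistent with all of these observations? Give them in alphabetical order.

Vitreous luster — Halite, Anhydrite, Aragonite, Barite, Apatite, Quartz, Augite, Orthoclase, Tourmaline, Gypsum, Siderite, Sillimanite, Fluorite remain.
Monoclinic crystal system — narrows the field to Augite, Orthoclase, Gypsum.
The minerals that satisfy all observations are Augite, Gypsum, Orthoclase.

Augite, Gypsum, Orthoclase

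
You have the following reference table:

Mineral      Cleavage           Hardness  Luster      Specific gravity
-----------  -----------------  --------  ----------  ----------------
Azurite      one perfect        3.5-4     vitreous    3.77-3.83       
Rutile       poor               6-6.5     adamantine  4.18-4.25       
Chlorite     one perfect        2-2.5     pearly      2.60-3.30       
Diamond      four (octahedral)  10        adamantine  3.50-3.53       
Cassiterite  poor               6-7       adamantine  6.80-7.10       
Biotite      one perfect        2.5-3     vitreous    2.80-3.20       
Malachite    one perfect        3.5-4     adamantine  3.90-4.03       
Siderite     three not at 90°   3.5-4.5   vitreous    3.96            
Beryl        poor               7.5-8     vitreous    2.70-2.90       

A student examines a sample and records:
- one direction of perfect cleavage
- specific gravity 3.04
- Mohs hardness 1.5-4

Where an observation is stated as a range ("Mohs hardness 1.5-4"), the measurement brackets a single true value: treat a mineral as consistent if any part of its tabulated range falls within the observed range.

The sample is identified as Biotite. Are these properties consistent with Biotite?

Yes

One direction of perfect cleavage — matches Biotite (cleavage one perfect).
Specific gravity 3.04 — matches Biotite (SG 2.80-3.20).
Mohs hardness 1.5-4 — matches Biotite (hardness 2.5-3).
All observations are consistent with the tabulated values for Biotite.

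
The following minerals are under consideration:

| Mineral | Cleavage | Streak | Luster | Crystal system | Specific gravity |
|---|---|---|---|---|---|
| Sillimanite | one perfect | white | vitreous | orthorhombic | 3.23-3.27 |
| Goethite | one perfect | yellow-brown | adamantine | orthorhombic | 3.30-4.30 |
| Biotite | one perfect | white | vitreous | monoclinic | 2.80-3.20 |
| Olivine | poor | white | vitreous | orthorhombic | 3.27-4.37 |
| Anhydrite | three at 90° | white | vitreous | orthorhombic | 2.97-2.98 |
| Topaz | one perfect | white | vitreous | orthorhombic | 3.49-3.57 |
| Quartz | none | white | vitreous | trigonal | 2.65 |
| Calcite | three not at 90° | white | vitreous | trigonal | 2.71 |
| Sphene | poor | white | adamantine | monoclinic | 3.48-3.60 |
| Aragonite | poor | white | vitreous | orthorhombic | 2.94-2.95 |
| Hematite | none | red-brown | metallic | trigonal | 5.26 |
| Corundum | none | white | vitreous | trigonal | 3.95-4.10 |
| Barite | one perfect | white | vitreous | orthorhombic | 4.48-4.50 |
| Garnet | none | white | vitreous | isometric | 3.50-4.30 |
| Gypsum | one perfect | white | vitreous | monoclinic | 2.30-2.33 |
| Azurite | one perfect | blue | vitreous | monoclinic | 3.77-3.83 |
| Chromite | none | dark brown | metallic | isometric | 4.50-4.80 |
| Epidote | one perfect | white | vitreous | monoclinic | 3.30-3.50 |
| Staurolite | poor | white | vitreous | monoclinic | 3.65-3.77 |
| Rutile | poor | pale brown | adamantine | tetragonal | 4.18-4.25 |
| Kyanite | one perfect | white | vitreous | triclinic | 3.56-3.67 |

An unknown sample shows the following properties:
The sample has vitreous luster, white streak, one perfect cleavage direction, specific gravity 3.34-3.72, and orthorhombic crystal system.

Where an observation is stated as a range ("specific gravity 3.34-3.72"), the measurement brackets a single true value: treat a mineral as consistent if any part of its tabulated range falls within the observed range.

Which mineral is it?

Vitreous luster is inconsistent with Goethite, Sphene, Hematite, Chromite, Rutile.
White streak eliminates Azurite.
One perfect cleavage direction — leaves Sillimanite, Biotite, Topaz, Barite, Gypsum, Epidote, Kyanite.
Specific gravity 3.34-3.72 — leaves Topaz, Epidote, Kyanite.
Orthorhombic crystal system — Topaz remains.
Only Topaz satisfies all observations.

Topaz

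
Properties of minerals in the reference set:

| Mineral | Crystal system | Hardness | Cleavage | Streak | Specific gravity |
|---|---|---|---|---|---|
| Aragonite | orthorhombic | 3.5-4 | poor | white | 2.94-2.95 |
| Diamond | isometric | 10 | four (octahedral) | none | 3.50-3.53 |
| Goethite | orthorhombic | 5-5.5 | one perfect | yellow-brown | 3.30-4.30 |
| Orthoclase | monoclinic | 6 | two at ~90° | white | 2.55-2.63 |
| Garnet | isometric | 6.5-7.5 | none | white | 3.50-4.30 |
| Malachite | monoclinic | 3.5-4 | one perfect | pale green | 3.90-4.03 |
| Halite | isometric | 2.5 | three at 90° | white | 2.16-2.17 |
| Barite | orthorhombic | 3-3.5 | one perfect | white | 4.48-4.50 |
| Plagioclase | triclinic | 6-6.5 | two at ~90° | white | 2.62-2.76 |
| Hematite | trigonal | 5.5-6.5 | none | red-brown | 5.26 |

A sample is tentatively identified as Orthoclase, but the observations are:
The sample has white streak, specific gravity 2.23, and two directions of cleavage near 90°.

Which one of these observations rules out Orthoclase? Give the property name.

specific gravity

White streak: Orthoclase has white streak — within range.
Specific gravity 2.23: Orthoclase has SG 2.55-2.63 — outside the reference range.
Two directions of cleavage near 90°: Orthoclase has cleavage two at ~90° — within range.
Everything matches except the specific gravity.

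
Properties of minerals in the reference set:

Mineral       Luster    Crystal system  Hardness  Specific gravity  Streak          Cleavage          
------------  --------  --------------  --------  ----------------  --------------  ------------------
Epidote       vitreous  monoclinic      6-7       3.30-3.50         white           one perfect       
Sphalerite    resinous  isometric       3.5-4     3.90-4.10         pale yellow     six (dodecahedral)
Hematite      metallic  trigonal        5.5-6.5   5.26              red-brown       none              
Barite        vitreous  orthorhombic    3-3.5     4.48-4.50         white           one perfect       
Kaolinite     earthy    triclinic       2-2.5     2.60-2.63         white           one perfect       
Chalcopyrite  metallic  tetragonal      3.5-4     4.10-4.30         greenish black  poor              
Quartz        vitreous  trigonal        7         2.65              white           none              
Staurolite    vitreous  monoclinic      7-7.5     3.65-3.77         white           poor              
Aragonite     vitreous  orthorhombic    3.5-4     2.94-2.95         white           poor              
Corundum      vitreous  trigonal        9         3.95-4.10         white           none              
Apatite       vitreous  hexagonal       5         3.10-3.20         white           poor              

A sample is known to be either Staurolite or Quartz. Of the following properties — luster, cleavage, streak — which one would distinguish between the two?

Luster: both vitreous — same for both.
Cleavage: Staurolite poor, Quartz none — these differ.
Streak: both white — same for both.
Of the listed properties, cleavage is the one that separates them.

cleavage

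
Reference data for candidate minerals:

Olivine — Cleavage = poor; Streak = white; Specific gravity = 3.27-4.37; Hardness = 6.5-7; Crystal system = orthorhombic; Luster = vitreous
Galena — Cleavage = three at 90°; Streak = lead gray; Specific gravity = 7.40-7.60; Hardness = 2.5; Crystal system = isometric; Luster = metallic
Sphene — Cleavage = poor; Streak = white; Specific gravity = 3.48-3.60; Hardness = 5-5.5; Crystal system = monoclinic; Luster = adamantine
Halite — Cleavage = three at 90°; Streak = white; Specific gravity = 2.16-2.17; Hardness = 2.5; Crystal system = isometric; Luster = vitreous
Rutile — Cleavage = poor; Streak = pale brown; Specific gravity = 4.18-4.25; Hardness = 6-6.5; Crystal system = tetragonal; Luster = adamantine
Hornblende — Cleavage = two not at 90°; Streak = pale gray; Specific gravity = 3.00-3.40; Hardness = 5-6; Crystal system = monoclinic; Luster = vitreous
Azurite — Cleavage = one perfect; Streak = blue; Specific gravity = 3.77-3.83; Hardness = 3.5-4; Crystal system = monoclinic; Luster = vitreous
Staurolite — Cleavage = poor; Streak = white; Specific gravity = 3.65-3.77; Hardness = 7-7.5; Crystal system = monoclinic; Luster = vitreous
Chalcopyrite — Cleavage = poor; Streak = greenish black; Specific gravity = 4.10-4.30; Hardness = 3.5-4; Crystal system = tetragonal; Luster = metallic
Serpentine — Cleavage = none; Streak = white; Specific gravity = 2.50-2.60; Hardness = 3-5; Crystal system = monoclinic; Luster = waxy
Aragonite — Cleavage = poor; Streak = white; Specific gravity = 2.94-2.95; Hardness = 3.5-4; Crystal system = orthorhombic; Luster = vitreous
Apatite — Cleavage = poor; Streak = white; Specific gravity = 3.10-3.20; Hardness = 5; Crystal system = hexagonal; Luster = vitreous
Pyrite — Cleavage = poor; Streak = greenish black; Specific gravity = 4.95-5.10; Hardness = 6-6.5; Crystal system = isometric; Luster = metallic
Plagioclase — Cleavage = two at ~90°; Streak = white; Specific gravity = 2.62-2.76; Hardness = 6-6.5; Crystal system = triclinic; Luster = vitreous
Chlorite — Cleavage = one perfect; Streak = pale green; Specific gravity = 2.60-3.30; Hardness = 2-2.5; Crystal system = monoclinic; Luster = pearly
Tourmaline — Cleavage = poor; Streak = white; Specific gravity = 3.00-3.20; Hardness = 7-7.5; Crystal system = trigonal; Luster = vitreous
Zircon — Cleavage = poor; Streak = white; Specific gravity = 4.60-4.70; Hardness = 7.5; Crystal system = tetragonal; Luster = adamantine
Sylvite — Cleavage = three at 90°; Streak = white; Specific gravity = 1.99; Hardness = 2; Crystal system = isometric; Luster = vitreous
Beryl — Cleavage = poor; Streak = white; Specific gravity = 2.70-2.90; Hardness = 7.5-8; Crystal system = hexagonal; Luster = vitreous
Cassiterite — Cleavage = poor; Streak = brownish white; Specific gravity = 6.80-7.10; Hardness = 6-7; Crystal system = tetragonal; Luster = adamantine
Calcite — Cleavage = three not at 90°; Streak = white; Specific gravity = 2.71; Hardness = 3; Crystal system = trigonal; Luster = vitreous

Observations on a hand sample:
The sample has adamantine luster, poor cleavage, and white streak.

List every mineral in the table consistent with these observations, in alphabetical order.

Sphene, Zircon

Adamantine luster — only Sphene, Rutile, Zircon, Cassiterite remain.
Poor cleavage — consistent with all remaining minerals.
White streak excludes Rutile, Cassiterite.
The minerals that satisfy all observations are Sphene, Zircon.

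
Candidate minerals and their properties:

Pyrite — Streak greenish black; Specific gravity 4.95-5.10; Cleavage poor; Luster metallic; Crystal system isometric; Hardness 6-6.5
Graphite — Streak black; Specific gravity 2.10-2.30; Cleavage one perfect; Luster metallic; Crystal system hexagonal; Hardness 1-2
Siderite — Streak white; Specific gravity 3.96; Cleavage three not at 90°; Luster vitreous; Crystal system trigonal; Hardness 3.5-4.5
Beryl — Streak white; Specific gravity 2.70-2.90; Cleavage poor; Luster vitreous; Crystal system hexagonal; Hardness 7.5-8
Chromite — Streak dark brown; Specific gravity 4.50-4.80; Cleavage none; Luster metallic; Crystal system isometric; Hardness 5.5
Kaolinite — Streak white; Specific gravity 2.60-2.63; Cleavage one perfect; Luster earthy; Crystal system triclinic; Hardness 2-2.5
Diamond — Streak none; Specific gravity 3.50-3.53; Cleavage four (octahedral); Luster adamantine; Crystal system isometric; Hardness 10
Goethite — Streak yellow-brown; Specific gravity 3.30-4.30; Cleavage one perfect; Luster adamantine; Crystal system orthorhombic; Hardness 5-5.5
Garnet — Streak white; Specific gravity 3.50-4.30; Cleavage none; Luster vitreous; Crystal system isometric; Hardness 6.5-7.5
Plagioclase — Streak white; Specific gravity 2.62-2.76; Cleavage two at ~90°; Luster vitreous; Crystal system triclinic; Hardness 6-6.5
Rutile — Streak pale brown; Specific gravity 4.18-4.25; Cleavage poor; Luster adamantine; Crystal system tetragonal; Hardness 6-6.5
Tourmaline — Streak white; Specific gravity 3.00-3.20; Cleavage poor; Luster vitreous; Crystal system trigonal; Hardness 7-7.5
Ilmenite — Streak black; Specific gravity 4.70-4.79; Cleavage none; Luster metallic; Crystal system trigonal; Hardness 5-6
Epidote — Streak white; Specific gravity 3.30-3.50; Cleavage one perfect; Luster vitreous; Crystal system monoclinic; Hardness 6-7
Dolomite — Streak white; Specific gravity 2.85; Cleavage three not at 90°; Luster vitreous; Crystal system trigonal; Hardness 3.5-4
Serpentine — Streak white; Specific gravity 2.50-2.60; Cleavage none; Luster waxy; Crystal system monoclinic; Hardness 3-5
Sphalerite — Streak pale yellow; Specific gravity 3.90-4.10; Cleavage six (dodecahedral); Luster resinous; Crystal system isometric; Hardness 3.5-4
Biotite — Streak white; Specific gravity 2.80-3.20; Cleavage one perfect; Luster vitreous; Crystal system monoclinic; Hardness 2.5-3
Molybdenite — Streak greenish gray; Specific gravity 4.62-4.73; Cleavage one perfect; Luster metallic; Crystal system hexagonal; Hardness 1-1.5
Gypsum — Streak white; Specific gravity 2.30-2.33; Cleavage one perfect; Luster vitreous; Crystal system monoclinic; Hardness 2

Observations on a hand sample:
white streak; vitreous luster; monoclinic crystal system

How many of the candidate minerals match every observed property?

White streak — leaves Siderite, Beryl, Kaolinite, Garnet, Plagioclase, Tourmaline, Epidote, Dolomite, Serpentine, Biotite, Gypsum.
Vitreous luster is inconsistent with Kaolinite, Serpentine.
Monoclinic crystal system — only Epidote, Biotite, Gypsum remain.
Remaining candidates: Biotite, Epidote, Gypsum.
That is 3 minerals.

3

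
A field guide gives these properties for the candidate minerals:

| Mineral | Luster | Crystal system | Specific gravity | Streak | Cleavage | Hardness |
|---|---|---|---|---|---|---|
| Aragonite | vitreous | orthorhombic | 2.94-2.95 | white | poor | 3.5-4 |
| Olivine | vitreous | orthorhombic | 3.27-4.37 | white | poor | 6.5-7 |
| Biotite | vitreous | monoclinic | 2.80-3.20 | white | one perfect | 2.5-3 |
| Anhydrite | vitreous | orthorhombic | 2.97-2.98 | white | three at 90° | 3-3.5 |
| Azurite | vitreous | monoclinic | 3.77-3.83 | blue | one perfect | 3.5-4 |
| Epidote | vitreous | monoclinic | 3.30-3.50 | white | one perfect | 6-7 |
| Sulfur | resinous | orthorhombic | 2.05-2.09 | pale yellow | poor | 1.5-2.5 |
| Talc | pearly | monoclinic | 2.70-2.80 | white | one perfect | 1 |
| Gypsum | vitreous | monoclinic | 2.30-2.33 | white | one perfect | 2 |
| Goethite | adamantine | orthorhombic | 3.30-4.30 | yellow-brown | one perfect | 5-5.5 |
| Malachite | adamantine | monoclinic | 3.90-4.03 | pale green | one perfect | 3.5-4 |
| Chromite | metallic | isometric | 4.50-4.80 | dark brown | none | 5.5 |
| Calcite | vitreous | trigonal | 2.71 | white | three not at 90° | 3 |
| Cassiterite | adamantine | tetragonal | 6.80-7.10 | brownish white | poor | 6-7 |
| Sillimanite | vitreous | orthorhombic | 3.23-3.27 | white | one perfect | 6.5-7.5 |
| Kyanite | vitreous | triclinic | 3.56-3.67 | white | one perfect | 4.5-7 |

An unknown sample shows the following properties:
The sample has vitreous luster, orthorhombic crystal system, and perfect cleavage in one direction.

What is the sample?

Vitreous luster is inconsistent with Sulfur, Talc, Goethite, Malachite, Chromite, Cassiterite.
Orthorhombic crystal system — leaves Aragonite, Olivine, Anhydrite, Sillimanite.
Perfect cleavage in one direction — leaves Sillimanite.
The only mineral consistent with every observation is Sillimanite.

Sillimanite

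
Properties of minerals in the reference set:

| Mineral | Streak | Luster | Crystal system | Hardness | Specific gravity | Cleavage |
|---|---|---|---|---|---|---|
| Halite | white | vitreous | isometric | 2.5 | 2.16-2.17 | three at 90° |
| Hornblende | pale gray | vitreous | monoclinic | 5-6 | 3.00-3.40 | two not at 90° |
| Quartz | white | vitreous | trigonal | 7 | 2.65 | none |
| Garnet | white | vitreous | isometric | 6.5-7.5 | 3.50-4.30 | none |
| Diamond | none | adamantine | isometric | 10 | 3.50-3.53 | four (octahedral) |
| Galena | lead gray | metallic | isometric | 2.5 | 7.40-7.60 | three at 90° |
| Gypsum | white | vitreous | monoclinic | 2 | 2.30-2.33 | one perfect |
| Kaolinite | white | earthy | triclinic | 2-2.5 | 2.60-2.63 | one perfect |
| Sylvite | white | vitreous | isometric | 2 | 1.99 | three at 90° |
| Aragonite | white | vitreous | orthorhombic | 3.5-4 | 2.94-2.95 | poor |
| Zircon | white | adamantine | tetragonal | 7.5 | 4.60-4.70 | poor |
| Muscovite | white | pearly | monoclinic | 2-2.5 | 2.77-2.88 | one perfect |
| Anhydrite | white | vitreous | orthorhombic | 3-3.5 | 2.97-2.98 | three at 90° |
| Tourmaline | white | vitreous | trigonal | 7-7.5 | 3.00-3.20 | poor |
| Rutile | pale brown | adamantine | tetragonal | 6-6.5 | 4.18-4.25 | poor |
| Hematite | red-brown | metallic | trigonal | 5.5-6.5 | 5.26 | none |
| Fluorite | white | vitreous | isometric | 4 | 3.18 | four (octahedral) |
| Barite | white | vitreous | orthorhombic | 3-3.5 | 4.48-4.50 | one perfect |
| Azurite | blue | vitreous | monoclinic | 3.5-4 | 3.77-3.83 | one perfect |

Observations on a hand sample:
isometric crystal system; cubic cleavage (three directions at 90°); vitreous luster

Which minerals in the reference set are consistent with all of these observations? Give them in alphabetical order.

Isometric crystal system — leaves Halite, Garnet, Diamond, Galena, Sylvite, Fluorite.
Cubic cleavage (three directions at 90°) eliminates Garnet, Diamond, Fluorite.
Vitreous luster is inconsistent with Galena.
Remaining candidates: Halite, Sylvite.

Halite, Sylvite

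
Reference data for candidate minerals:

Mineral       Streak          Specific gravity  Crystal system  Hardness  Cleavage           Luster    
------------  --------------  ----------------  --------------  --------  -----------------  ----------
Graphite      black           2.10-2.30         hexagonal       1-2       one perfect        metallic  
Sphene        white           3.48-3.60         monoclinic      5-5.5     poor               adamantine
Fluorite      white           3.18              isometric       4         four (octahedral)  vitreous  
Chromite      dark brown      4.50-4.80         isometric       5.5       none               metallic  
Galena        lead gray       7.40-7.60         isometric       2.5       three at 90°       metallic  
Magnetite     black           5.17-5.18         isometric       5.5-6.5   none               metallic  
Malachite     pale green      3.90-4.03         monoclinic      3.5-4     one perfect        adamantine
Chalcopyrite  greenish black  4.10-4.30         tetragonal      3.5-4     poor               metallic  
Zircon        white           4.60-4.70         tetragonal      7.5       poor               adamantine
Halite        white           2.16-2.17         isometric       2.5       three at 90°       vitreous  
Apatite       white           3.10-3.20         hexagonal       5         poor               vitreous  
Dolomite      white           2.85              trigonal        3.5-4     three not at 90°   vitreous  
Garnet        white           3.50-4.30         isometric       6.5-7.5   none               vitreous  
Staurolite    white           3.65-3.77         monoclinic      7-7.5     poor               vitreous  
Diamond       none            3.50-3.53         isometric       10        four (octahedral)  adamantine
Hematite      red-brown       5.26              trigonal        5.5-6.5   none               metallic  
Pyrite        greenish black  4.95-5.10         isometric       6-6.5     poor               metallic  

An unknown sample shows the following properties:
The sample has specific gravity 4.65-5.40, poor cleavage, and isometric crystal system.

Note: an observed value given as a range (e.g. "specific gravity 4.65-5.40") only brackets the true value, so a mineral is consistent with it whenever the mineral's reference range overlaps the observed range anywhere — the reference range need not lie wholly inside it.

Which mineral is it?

Pyrite

Specific gravity 4.65-5.40 — only Chromite, Magnetite, Zircon, Hematite, Pyrite remain.
Poor cleavage — Zircon, Pyrite remain.
Isometric crystal system rules out Zircon.
Pyrite is the sole remaining match.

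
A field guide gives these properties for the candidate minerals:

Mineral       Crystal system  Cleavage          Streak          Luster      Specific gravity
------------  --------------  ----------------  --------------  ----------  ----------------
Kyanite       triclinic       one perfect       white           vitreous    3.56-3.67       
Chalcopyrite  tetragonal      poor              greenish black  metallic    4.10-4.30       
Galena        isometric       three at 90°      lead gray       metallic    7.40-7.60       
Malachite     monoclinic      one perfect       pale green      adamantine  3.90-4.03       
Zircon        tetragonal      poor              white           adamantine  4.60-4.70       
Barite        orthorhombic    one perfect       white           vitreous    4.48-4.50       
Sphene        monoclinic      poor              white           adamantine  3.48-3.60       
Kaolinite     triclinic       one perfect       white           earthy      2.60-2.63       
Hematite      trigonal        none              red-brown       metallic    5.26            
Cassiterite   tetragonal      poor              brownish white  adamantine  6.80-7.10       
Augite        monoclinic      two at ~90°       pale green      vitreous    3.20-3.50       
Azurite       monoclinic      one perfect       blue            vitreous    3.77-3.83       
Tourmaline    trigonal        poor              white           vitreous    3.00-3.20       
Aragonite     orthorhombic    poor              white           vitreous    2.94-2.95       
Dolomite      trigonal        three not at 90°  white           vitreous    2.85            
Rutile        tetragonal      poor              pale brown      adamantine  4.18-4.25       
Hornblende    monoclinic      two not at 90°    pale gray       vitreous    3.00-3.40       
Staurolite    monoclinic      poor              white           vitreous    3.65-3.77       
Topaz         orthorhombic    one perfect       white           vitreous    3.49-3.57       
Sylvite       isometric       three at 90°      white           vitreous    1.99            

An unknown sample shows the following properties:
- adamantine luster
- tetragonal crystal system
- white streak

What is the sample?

Adamantine luster — narrows the field to Malachite, Zircon, Sphene, Cassiterite, Rutile.
Tetragonal crystal system rules out Malachite, Sphene.
White streak — Zircon remains.
The only mineral consistent with every observation is Zircon.

Zircon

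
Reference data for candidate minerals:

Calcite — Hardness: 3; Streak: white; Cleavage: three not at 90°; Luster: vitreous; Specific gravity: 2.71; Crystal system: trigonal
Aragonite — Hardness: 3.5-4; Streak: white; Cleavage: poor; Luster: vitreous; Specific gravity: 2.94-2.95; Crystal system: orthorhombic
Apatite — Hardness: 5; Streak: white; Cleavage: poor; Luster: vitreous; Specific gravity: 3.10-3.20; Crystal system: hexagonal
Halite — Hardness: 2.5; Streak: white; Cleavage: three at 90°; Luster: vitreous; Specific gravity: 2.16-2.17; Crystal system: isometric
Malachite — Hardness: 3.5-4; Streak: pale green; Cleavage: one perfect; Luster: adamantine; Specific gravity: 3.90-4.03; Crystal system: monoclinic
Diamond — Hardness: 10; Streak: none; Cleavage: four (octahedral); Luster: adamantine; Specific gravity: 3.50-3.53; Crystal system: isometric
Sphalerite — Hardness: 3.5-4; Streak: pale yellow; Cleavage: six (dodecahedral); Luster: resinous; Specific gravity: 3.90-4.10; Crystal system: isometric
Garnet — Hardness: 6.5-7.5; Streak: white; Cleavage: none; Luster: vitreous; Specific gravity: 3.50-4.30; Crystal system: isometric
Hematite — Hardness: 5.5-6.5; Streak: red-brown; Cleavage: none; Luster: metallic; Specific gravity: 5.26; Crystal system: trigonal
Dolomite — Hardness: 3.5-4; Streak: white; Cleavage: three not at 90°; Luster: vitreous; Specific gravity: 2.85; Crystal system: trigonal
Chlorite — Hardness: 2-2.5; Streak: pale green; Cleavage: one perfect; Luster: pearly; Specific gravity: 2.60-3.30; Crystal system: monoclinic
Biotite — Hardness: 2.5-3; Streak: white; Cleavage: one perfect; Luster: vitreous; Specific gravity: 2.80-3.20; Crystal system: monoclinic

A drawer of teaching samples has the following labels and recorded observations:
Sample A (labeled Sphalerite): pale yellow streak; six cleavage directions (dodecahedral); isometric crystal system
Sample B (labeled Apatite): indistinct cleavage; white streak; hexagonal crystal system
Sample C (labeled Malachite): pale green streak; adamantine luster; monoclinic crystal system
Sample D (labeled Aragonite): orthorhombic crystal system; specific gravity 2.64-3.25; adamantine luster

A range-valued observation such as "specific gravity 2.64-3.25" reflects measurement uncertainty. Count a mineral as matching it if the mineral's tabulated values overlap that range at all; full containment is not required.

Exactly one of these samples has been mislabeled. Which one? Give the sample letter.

Sample A: nothing contradicts Sphalerite.
Sample B: nothing contradicts Apatite.
Sample C: nothing contradicts Malachite.
Sample D: adamantine luster is outside the reference for Aragonite (vitreous luster) — mislabeled.
The mislabeled specimen is D.

D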